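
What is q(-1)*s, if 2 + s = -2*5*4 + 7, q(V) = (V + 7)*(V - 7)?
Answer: 1680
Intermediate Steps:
q(V) = (-7 + V)*(7 + V) (q(V) = (7 + V)*(-7 + V) = (-7 + V)*(7 + V))
s = -35 (s = -2 + (-2*5*4 + 7) = -2 + (-10*4 + 7) = -2 + (-40 + 7) = -2 - 33 = -35)
q(-1)*s = (-49 + (-1)**2)*(-35) = (-49 + 1)*(-35) = -48*(-35) = 1680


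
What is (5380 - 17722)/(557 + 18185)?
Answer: -6171/9371 ≈ -0.65852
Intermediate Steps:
(5380 - 17722)/(557 + 18185) = -12342/18742 = -12342*1/18742 = -6171/9371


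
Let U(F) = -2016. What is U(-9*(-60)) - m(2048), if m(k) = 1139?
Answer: -3155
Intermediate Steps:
U(-9*(-60)) - m(2048) = -2016 - 1*1139 = -2016 - 1139 = -3155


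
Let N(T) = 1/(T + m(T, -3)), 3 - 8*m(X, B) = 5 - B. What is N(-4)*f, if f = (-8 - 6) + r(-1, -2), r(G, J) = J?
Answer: 128/37 ≈ 3.4595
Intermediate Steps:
m(X, B) = -¼ + B/8 (m(X, B) = 3/8 - (5 - B)/8 = 3/8 + (-5/8 + B/8) = -¼ + B/8)
f = -16 (f = (-8 - 6) - 2 = -14 - 2 = -16)
N(T) = 1/(-5/8 + T) (N(T) = 1/(T + (-¼ + (⅛)*(-3))) = 1/(T + (-¼ - 3/8)) = 1/(T - 5/8) = 1/(-5/8 + T))
N(-4)*f = (8/(-5 + 8*(-4)))*(-16) = (8/(-5 - 32))*(-16) = (8/(-37))*(-16) = (8*(-1/37))*(-16) = -8/37*(-16) = 128/37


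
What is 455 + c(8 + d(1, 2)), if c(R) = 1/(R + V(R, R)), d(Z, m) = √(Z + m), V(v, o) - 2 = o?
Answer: 23663/52 - √3/156 ≈ 455.05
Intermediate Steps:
V(v, o) = 2 + o
c(R) = 1/(2 + 2*R) (c(R) = 1/(R + (2 + R)) = 1/(2 + 2*R))
455 + c(8 + d(1, 2)) = 455 + 1/(2*(1 + (8 + √(1 + 2)))) = 455 + 1/(2*(1 + (8 + √3))) = 455 + 1/(2*(9 + √3))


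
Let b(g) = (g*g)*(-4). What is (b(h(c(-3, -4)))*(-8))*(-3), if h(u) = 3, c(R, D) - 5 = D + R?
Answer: -864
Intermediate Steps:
c(R, D) = 5 + D + R (c(R, D) = 5 + (D + R) = 5 + D + R)
b(g) = -4*g² (b(g) = g²*(-4) = -4*g²)
(b(h(c(-3, -4)))*(-8))*(-3) = (-4*3²*(-8))*(-3) = (-4*9*(-8))*(-3) = -36*(-8)*(-3) = 288*(-3) = -864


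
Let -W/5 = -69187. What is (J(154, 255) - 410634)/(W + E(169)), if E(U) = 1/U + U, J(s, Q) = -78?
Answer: -69410328/58491577 ≈ -1.1867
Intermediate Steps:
W = 345935 (W = -5*(-69187) = 345935)
E(U) = U + 1/U
(J(154, 255) - 410634)/(W + E(169)) = (-78 - 410634)/(345935 + (169 + 1/169)) = -410712/(345935 + (169 + 1/169)) = -410712/(345935 + 28562/169) = -410712/58491577/169 = -410712*169/58491577 = -69410328/58491577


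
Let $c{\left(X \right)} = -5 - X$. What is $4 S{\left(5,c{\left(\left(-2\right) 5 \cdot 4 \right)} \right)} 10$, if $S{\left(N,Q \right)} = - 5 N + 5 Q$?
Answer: $6000$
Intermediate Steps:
$4 S{\left(5,c{\left(\left(-2\right) 5 \cdot 4 \right)} \right)} 10 = 4 \left(\left(-5\right) 5 + 5 \left(-5 - \left(-2\right) 5 \cdot 4\right)\right) 10 = 4 \left(-25 + 5 \left(-5 - \left(-10\right) 4\right)\right) 10 = 4 \left(-25 + 5 \left(-5 - -40\right)\right) 10 = 4 \left(-25 + 5 \left(-5 + 40\right)\right) 10 = 4 \left(-25 + 5 \cdot 35\right) 10 = 4 \left(-25 + 175\right) 10 = 4 \cdot 150 \cdot 10 = 600 \cdot 10 = 6000$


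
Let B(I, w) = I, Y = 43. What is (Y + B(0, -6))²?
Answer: 1849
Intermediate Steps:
(Y + B(0, -6))² = (43 + 0)² = 43² = 1849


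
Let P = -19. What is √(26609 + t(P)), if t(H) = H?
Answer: √26590 ≈ 163.06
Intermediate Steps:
√(26609 + t(P)) = √(26609 - 19) = √26590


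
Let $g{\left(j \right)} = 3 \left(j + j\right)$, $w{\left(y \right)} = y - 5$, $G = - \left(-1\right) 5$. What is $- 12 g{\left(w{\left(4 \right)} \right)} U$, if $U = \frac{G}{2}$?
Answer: $180$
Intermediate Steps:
$G = 5$ ($G = \left(-1\right) \left(-5\right) = 5$)
$U = \frac{5}{2} \approx 2.5$
$w{\left(y \right)} = -5 + y$ ($w{\left(y \right)} = y - 5 = -5 + y$)
$g{\left(j \right)} = 6 j$ ($g{\left(j \right)} = 3 \cdot 2 j = 6 j$)
$- 12 g{\left(w{\left(4 \right)} \right)} U = - 12 \cdot 6 \left(-5 + 4\right) \frac{5}{2} = - 12 \cdot 6 \left(-1\right) \frac{5}{2} = \left(-12\right) \left(-6\right) \frac{5}{2} = 72 \cdot \frac{5}{2} = 180$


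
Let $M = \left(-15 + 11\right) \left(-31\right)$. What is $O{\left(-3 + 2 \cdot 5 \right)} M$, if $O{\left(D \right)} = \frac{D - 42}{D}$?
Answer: $-620$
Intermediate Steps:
$O{\left(D \right)} = \frac{-42 + D}{D}$
$M = 124$ ($M = \left(-4\right) \left(-31\right) = 124$)
$O{\left(-3 + 2 \cdot 5 \right)} M = \frac{-42 + \left(-3 + 2 \cdot 5\right)}{-3 + 2 \cdot 5} \cdot 124 = \frac{-42 + \left(-3 + 10\right)}{-3 + 10} \cdot 124 = \frac{-42 + 7}{7} \cdot 124 = \frac{1}{7} \left(-35\right) 124 = \left(-5\right) 124 = -620$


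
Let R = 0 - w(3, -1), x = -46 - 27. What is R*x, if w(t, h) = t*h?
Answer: -219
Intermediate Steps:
w(t, h) = h*t
x = -73
R = 3 (R = 0 - (-1)*3 = 0 - 1*(-3) = 0 + 3 = 3)
R*x = 3*(-73) = -219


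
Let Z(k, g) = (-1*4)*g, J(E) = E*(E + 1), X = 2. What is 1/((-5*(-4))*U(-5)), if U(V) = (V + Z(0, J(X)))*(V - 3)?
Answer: 1/4640 ≈ 0.00021552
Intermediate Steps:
J(E) = E*(1 + E)
Z(k, g) = -4*g
U(V) = (-24 + V)*(-3 + V) (U(V) = (V - 8*(1 + 2))*(V - 3) = (V - 8*3)*(-3 + V) = (V - 4*6)*(-3 + V) = (V - 24)*(-3 + V) = (-24 + V)*(-3 + V))
1/((-5*(-4))*U(-5)) = 1/((-5*(-4))*(72 + (-5)**2 - 27*(-5))) = 1/(20*(72 + 25 + 135)) = 1/(20*232) = 1/4640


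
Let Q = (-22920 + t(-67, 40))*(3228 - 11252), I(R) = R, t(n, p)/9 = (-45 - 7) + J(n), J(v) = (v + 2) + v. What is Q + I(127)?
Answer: 197197951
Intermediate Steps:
J(v) = 2 + 2*v (J(v) = (2 + v) + v = 2 + 2*v)
t(n, p) = -450 + 18*n (t(n, p) = 9*((-45 - 7) + (2 + 2*n)) = 9*(-52 + (2 + 2*n)) = 9*(-50 + 2*n) = -450 + 18*n)
Q = 197197824 (Q = (-22920 + (-450 + 18*(-67)))*(3228 - 11252) = (-22920 + (-450 - 1206))*(-8024) = (-22920 - 1656)*(-8024) = -24576*(-8024) = 197197824)
Q + I(127) = 197197824 + 127 = 197197951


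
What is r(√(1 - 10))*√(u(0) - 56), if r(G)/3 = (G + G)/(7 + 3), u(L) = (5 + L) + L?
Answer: -9*√51/5 ≈ -12.855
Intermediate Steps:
u(L) = 5 + 2*L
r(G) = 3*G/5 (r(G) = 3*((G + G)/(7 + 3)) = 3*((2*G)/10) = 3*((2*G)*(⅒)) = 3*(G/5) = 3*G/5)
r(√(1 - 10))*√(u(0) - 56) = (3*√(1 - 10)/5)*√((5 + 2*0) - 56) = (3*√(-9)/5)*√((5 + 0) - 56) = (3*(3*I)/5)*√(5 - 56) = (9*I/5)*√(-51) = (9*I/5)*(I*√51) = -9*√51/5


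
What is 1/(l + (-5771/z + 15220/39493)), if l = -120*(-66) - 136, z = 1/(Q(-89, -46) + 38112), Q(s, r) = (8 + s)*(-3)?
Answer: -39493/8741337991833 ≈ -4.5180e-9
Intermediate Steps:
Q(s, r) = -24 - 3*s
z = 1/38355 (z = 1/((-24 - 3*(-89)) + 38112) = 1/((-24 + 267) + 38112) = 1/(243 + 38112) = 1/38355 ≈ 2.6072e-5)
l = 7784 (l = 7920 - 136 = 7784)
1/(l + (-5771/z + 15220/39493)) = 1/(7784 + (-5771/1/38355 + 15220/39493)) = 1/(7784 + (-5771*38355 + 15220*(1/39493))) = 1/(7784 + (-221346705 + 15220/39493)) = 1/(7784 - 8741645405345/39493) = 1/(-8741337991833/39493) = -39493/8741337991833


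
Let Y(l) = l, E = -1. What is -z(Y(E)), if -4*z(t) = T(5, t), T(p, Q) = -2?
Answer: -1/2 ≈ -0.50000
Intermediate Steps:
z(t) = 1/2 (z(t) = -1/4*(-2) = 1/2)
-z(Y(E)) = -1*1/2 = -1/2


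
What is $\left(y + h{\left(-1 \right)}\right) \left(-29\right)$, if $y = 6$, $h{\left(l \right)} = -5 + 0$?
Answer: $-29$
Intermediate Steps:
$h{\left(l \right)} = -5$
$\left(y + h{\left(-1 \right)}\right) \left(-29\right) = \left(6 - 5\right) \left(-29\right) = 1 \left(-29\right) = -29$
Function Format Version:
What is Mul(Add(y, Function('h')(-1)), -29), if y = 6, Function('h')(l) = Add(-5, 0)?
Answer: -29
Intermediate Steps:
Function('h')(l) = -5
Mul(Add(y, Function('h')(-1)), -29) = Mul(Add(6, -5), -29) = Mul(1, -29) = -29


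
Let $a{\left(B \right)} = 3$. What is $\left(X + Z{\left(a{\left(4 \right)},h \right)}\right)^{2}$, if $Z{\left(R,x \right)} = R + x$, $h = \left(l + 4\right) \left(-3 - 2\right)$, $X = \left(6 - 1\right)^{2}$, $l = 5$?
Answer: $289$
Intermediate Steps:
$X = 25$ ($X = 5^{2} = 25$)
$h = -45$ ($h = \left(5 + 4\right) \left(-3 - 2\right) = 9 \left(-5\right) = -45$)
$\left(X + Z{\left(a{\left(4 \right)},h \right)}\right)^{2} = \left(25 + \left(3 - 45\right)\right)^{2} = \left(25 - 42\right)^{2} = \left(-17\right)^{2} = 289$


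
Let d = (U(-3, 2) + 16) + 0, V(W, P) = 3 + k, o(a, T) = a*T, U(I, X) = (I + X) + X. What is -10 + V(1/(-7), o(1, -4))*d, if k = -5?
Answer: -44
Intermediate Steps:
U(I, X) = I + 2*X
o(a, T) = T*a
V(W, P) = -2 (V(W, P) = 3 - 5 = -2)
d = 17 (d = ((-3 + 2*2) + 16) + 0 = ((-3 + 4) + 16) + 0 = (1 + 16) + 0 = 17 + 0 = 17)
-10 + V(1/(-7), o(1, -4))*d = -10 - 2*17 = -10 - 34 = -44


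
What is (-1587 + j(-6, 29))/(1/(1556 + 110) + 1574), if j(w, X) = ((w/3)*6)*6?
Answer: -921298/874095 ≈ -1.0540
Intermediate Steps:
j(w, X) = 12*w (j(w, X) = ((w*(⅓))*6)*6 = ((w/3)*6)*6 = (2*w)*6 = 12*w)
(-1587 + j(-6, 29))/(1/(1556 + 110) + 1574) = (-1587 + 12*(-6))/(1/(1556 + 110) + 1574) = (-1587 - 72)/(1/1666 + 1574) = -1659/(1/1666 + 1574) = -1659/2622285/1666 = -1659*1666/2622285 = -921298/874095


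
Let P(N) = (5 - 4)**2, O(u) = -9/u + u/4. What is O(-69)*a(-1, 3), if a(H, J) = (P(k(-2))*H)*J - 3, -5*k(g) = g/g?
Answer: 4725/46 ≈ 102.72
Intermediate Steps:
k(g) = -1/5 (k(g) = -g/(5*g) = -1/5*1 = -1/5)
O(u) = -9/u + u/4 (O(u) = -9/u + u*(1/4) = -9/u + u/4)
P(N) = 1 (P(N) = 1**2 = 1)
a(H, J) = -3 + H*J (a(H, J) = (1*H)*J - 3 = H*J - 3 = -3 + H*J)
O(-69)*a(-1, 3) = (-9/(-69) + (1/4)*(-69))*(-3 - 1*3) = (-9*(-1/69) - 69/4)*(-3 - 3) = (3/23 - 69/4)*(-6) = -1575/92*(-6) = 4725/46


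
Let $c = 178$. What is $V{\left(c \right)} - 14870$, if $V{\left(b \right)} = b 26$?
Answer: $-10242$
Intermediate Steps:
$V{\left(b \right)} = 26 b$
$V{\left(c \right)} - 14870 = 26 \cdot 178 - 14870 = 4628 - 14870 = -10242$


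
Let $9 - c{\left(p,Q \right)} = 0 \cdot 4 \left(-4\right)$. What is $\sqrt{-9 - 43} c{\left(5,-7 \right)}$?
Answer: $18 i \sqrt{13} \approx 64.9 i$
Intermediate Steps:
$c{\left(p,Q \right)} = 9$ ($c{\left(p,Q \right)} = 9 - 0 \cdot 4 \left(-4\right) = 9 - 0 \left(-4\right) = 9 - 0 = 9 + 0 = 9$)
$\sqrt{-9 - 43} c{\left(5,-7 \right)} = \sqrt{-9 - 43} \cdot 9 = \sqrt{-52} \cdot 9 = 2 i \sqrt{13} \cdot 9 = 18 i \sqrt{13}$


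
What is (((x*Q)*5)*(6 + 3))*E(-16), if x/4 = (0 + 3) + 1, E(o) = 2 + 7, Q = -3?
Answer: -19440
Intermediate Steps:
E(o) = 9
x = 16 (x = 4*((0 + 3) + 1) = 4*(3 + 1) = 4*4 = 16)
(((x*Q)*5)*(6 + 3))*E(-16) = (((16*(-3))*5)*(6 + 3))*9 = (-48*5*9)*9 = -240*9*9 = -2160*9 = -19440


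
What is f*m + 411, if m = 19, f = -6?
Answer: 297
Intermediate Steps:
f*m + 411 = -6*19 + 411 = -114 + 411 = 297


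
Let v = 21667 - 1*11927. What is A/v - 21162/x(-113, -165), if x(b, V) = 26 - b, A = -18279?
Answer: -208658661/1353860 ≈ -154.12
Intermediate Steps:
v = 9740 (v = 21667 - 11927 = 9740)
A/v - 21162/x(-113, -165) = -18279/9740 - 21162/(26 - 1*(-113)) = -18279*1/9740 - 21162/(26 + 113) = -18279/9740 - 21162/139 = -208658661/1353860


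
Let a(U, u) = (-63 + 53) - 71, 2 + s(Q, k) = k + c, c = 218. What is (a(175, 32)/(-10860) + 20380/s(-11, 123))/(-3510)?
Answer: -73784753/4307401800 ≈ -0.017130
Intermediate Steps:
s(Q, k) = 216 + k (s(Q, k) = -2 + (k + 218) = -2 + (218 + k) = 216 + k)
a(U, u) = -81 (a(U, u) = -10 - 71 = -81)
(a(175, 32)/(-10860) + 20380/s(-11, 123))/(-3510) = (-81/(-10860) + 20380/(216 + 123))/(-3510) = (-81*(-1/10860) + 20380/339)*(-1/3510) = (27/3620 + 20380*(1/339))*(-1/3510) = (27/3620 + 20380/339)*(-1/3510) = (73784753/1227180)*(-1/3510) = -73784753/4307401800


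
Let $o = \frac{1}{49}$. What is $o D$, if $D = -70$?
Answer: $- \frac{10}{7} \approx -1.4286$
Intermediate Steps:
$o = \frac{1}{49} \approx 0.020408$
$o D = \frac{1}{49} \left(-70\right) = - \frac{10}{7}$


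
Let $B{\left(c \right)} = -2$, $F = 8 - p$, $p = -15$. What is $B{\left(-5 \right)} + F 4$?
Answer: $90$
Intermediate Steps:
$F = 23$ ($F = 8 - -15 = 8 + 15 = 23$)
$B{\left(-5 \right)} + F 4 = -2 + 23 \cdot 4 = -2 + 92 = 90$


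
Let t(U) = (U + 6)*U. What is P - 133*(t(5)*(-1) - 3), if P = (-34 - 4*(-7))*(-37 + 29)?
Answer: 7762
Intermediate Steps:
t(U) = U*(6 + U) (t(U) = (6 + U)*U = U*(6 + U))
P = 48 (P = (-34 + 28)*(-8) = -6*(-8) = 48)
P - 133*(t(5)*(-1) - 3) = 48 - 133*((5*(6 + 5))*(-1) - 3) = 48 - 133*((5*11)*(-1) - 3) = 48 - 133*(55*(-1) - 3) = 48 - 133*(-55 - 3) = 48 - 133*(-58) = 48 + 7714 = 7762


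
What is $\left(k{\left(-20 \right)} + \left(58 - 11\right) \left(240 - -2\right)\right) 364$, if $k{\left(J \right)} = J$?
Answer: $4132856$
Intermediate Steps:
$\left(k{\left(-20 \right)} + \left(58 - 11\right) \left(240 - -2\right)\right) 364 = \left(-20 + \left(58 - 11\right) \left(240 - -2\right)\right) 364 = \left(-20 + 47 \left(240 + \left(-8 + 10\right)\right)\right) 364 = \left(-20 + 47 \left(240 + 2\right)\right) 364 = \left(-20 + 47 \cdot 242\right) 364 = \left(-20 + 11374\right) 364 = 11354 \cdot 364 = 4132856$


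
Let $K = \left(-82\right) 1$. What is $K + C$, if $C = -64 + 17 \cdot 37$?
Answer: $483$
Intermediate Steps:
$C = 565$ ($C = -64 + 629 = 565$)
$K = -82$
$K + C = -82 + 565 = 483$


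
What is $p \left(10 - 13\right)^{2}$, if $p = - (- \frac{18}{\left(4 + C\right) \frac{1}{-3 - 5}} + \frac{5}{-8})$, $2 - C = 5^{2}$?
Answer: $\frac{11223}{152} \approx 73.836$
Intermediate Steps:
$C = -23$ ($C = 2 - 5^{2} = 2 - 25 = -23$)
$p = \frac{1247}{152}$ ($p = - (- \frac{18}{\left(4 - 23\right) \frac{1}{-3 - 5}} + \frac{5}{-8}) = - (- \frac{18}{\left(-19\right) \frac{1}{-8}} + 5 \left(- \frac{1}{8}\right)) = - (- \frac{18}{\left(-19\right) \left(- \frac{1}{8}\right)} - \frac{5}{8}) = - (- \frac{18}{\frac{19}{8}} - \frac{5}{8}) = - (\left(-18\right) \frac{8}{19} - \frac{5}{8}) = - (- \frac{144}{19} - \frac{5}{8}) = \left(-1\right) \left(- \frac{1247}{152}\right) = \frac{1247}{152} \approx 8.2039$)
$p \left(10 - 13\right)^{2} = \frac{1247 \left(10 - 13\right)^{2}}{152} = \frac{1247 \left(-3\right)^{2}}{152} = \frac{1247}{152} \cdot 9 = \frac{11223}{152}$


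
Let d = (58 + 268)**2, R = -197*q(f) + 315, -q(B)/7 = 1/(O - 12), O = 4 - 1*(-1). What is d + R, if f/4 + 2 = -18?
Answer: 106394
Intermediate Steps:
f = -80 (f = -8 + 4*(-18) = -8 - 72 = -80)
O = 5 (O = 4 + 1 = 5)
q(B) = 1 (q(B) = -7/(5 - 12) = -7/(-7) = -7*(-1/7) = 1)
R = 118 (R = -197*1 + 315 = -197 + 315 = 118)
d = 106276 (d = 326**2 = 106276)
d + R = 106276 + 118 = 106394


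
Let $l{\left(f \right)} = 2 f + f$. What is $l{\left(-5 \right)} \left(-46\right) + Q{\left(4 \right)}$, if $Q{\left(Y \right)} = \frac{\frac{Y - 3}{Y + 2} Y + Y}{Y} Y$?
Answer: $\frac{2084}{3} \approx 694.67$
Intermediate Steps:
$l{\left(f \right)} = 3 f$
$Q{\left(Y \right)} = Y + \frac{Y \left(-3 + Y\right)}{2 + Y}$ ($Q{\left(Y \right)} = \frac{\frac{-3 + Y}{2 + Y} Y + Y}{Y} Y = \frac{\frac{Y \left(-3 + Y\right)}{2 + Y} + Y}{Y} Y = \frac{Y + \frac{Y \left(-3 + Y\right)}{2 + Y}}{Y} Y = Y + \frac{Y \left(-3 + Y\right)}{2 + Y}$)
$l{\left(-5 \right)} \left(-46\right) + Q{\left(4 \right)} = 3 \left(-5\right) \left(-46\right) + \frac{4 \left(-1 + 2 \cdot 4\right)}{2 + 4} = \left(-15\right) \left(-46\right) + \frac{4 \left(-1 + 8\right)}{6} = 690 + 4 \cdot \frac{1}{6} \cdot 7 = 690 + \frac{14}{3} = \frac{2084}{3}$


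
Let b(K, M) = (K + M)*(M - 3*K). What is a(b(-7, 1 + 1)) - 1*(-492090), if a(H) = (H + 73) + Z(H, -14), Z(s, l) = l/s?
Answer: 56585534/115 ≈ 4.9205e+5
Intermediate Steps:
a(H) = 73 + H - 14/H (a(H) = (H + 73) - 14/H = (73 + H) - 14/H = 73 + H - 14/H)
a(b(-7, 1 + 1)) - 1*(-492090) = (73 + ((1 + 1)² - 3*(-7)² - 2*(-7)*(1 + 1)) - 14/((1 + 1)² - 3*(-7)² - 2*(-7)*(1 + 1))) - 1*(-492090) = (73 + (2² - 3*49 - 2*(-7)*2) - 14/(2² - 3*49 - 2*(-7)*2)) + 492090 = (73 + (4 - 147 + 28) - 14/(4 - 147 + 28)) + 492090 = (73 - 115 - 14/(-115)) + 492090 = (73 - 115 - 14*(-1/115)) + 492090 = (73 - 115 + 14/115) + 492090 = -4816/115 + 492090 = 56585534/115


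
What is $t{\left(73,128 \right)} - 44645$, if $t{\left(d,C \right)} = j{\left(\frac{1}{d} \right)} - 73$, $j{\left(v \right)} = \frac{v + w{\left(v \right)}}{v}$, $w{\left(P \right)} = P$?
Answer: $-44716$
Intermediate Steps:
$j{\left(v \right)} = 2$ ($j{\left(v \right)} = \frac{v + v}{v} = \frac{2 v}{v} = 2$)
$t{\left(d,C \right)} = -71$ ($t{\left(d,C \right)} = 2 - 73 = -71$)
$t{\left(73,128 \right)} - 44645 = -71 - 44645 = -44716$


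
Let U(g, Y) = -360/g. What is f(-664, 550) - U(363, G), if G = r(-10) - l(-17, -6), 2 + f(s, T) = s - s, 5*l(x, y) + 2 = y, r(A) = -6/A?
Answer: -122/121 ≈ -1.0083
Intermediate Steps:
l(x, y) = -⅖ + y/5
f(s, T) = -2 (f(s, T) = -2 + (s - s) = -2 + 0 = -2)
G = 11/5 (G = -6/(-10) - (-⅖ + (⅕)*(-6)) = -6*(-⅒) - (-⅖ - 6/5) = ⅗ - 1*(-8/5) = ⅗ + 8/5 = 11/5 ≈ 2.2000)
f(-664, 550) - U(363, G) = -2 - (-360)/363 = -2 - 1*(-120/121) = -2 + 120/121 = -122/121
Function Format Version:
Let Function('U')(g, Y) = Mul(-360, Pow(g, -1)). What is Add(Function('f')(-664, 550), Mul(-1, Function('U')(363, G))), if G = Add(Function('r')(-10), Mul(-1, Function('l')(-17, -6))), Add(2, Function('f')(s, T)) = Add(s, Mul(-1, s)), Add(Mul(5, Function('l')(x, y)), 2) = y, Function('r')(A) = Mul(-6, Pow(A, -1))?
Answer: Rational(-122, 121) ≈ -1.0083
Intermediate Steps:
Function('l')(x, y) = Add(Rational(-2, 5), Mul(Rational(1, 5), y))
Function('f')(s, T) = -2 (Function('f')(s, T) = Add(-2, Add(s, Mul(-1, s))) = Add(-2, 0) = -2)
G = Rational(11, 5) (G = Add(Mul(-6, Pow(-10, -1)), Mul(-1, Add(Rational(-2, 5), Mul(Rational(1, 5), -6)))) = Add(Mul(-6, Rational(-1, 10)), Mul(-1, Add(Rational(-2, 5), Rational(-6, 5)))) = Add(Rational(3, 5), Mul(-1, Rational(-8, 5))) = Add(Rational(3, 5), Rational(8, 5)) = Rational(11, 5) ≈ 2.2000)
Add(Function('f')(-664, 550), Mul(-1, Function('U')(363, G))) = Add(-2, Mul(-1, Mul(-360, Pow(363, -1)))) = Add(-2, Mul(-1, Mul(-360, Rational(1, 363)))) = Add(-2, Mul(-1, Rational(-120, 121))) = Add(-2, Rational(120, 121)) = Rational(-122, 121)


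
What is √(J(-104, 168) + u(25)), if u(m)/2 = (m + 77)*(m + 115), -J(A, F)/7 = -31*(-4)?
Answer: 2*√6923 ≈ 166.41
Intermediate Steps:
J(A, F) = -868 (J(A, F) = -(-217)*(-4) = -7*124 = -868)
u(m) = 2*(77 + m)*(115 + m) (u(m) = 2*((m + 77)*(m + 115)) = 2*((77 + m)*(115 + m)) = 2*(77 + m)*(115 + m))
√(J(-104, 168) + u(25)) = √(-868 + (17710 + 2*25² + 384*25)) = √(-868 + (17710 + 2*625 + 9600)) = √(-868 + (17710 + 1250 + 9600)) = √(-868 + 28560) = √27692 = 2*√6923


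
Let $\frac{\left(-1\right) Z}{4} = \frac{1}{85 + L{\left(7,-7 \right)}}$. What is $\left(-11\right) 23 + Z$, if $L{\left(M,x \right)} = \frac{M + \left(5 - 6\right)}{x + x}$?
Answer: $- \frac{37451}{148} \approx -253.05$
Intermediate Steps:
$L{\left(M,x \right)} = \frac{-1 + M}{2 x}$ ($L{\left(M,x \right)} = \frac{M - 1}{2 x} = \left(-1 + M\right) \frac{1}{2 x} = \frac{-1 + M}{2 x}$)
$Z = - \frac{7}{148}$ ($Z = - \frac{4}{85 + \frac{-1 + 7}{2 \left(-7\right)}} = - \frac{4}{85 + \frac{1}{2} \left(- \frac{1}{7}\right) 6} = - \frac{4}{85 - \frac{3}{7}} = - \frac{4}{\frac{592}{7}} = \left(-4\right) \frac{7}{592} = - \frac{7}{148} \approx -0.047297$)
$\left(-11\right) 23 + Z = \left(-11\right) 23 - \frac{7}{148} = -253 - \frac{7}{148} = - \frac{37451}{148}$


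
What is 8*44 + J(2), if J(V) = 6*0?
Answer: 352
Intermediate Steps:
J(V) = 0
8*44 + J(2) = 8*44 + 0 = 352 + 0 = 352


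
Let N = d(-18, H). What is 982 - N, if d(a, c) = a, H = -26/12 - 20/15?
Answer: 1000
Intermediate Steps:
H = -7/2 (H = -26*1/12 - 20*1/15 = -13/6 - 4/3 = -7/2 ≈ -3.5000)
N = -18
982 - N = 982 - 1*(-18) = 982 + 18 = 1000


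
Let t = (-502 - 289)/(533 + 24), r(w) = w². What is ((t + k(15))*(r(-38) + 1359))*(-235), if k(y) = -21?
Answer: 8225908040/557 ≈ 1.4768e+7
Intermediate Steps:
t = -791/557 ≈ -1.4201
((t + k(15))*(r(-38) + 1359))*(-235) = ((-791/557 - 21)*((-38)² + 1359))*(-235) = -12488*(1444 + 1359)/557*(-235) = -12488/557*2803*(-235) = -35003864/557*(-235) = 8225908040/557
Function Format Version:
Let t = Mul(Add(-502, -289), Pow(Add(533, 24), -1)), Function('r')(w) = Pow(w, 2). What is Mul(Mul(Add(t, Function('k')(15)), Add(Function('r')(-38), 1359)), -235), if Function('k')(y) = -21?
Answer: Rational(8225908040, 557) ≈ 1.4768e+7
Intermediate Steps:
t = Rational(-791, 557) (t = Mul(-791, Pow(557, -1)) = Mul(-791, Rational(1, 557)) = Rational(-791, 557) ≈ -1.4201)
Mul(Mul(Add(t, Function('k')(15)), Add(Function('r')(-38), 1359)), -235) = Mul(Mul(Add(Rational(-791, 557), -21), Add(Pow(-38, 2), 1359)), -235) = Mul(Mul(Rational(-12488, 557), Add(1444, 1359)), -235) = Mul(Mul(Rational(-12488, 557), 2803), -235) = Mul(Rational(-35003864, 557), -235) = Rational(8225908040, 557)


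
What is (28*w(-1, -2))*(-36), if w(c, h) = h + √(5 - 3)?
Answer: 2016 - 1008*√2 ≈ 590.47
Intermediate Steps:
w(c, h) = h + √2
(28*w(-1, -2))*(-36) = (28*(-2 + √2))*(-36) = (-56 + 28*√2)*(-36) = 2016 - 1008*√2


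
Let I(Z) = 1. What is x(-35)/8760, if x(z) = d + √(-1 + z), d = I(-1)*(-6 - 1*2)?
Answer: -1/1095 + I/1460 ≈ -0.00091324 + 0.00068493*I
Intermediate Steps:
d = -8 (d = 1*(-6 - 1*2) = 1*(-6 - 2) = 1*(-8) = -8)
x(z) = -8 + √(-1 + z)
x(-35)/8760 = (-8 + √(-1 - 35))/8760 = (-8 + √(-36))*(1/8760) = (-8 + 6*I)*(1/8760) = -1/1095 + I/1460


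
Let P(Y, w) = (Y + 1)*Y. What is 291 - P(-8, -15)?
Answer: 235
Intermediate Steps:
P(Y, w) = Y*(1 + Y) (P(Y, w) = (1 + Y)*Y = Y*(1 + Y))
291 - P(-8, -15) = 291 - (-8)*(1 - 8) = 291 - (-8)*(-7) = 291 - 1*56 = 291 - 56 = 235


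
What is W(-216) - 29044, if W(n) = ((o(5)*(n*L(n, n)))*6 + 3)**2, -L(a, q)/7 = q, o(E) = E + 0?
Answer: 95996042202005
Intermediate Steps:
o(E) = E
L(a, q) = -7*q
W(n) = (3 - 210*n**2)**2 (W(n) = ((5*(n*(-7*n)))*6 + 3)**2 = ((5*(-7*n**2))*6 + 3)**2 = (-35*n**2*6 + 3)**2 = (-210*n**2 + 3)**2 = (3 - 210*n**2)**2)
W(-216) - 29044 = 9*(1 - 70*(-216)**2)**2 - 29044 = 9*(1 - 70*46656)**2 - 29044 = 9*(1 - 3265920)**2 - 29044 = 9*(-3265919)**2 - 29044 = 9*10666226914561 - 29044 = 95996042231049 - 29044 = 95996042202005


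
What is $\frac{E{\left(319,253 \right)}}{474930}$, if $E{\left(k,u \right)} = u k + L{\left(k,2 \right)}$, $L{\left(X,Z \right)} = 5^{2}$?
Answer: $\frac{40366}{237465} \approx 0.16999$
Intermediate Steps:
$L{\left(X,Z \right)} = 25$
$E{\left(k,u \right)} = 25 + k u$ ($E{\left(k,u \right)} = u k + 25 = k u + 25 = 25 + k u$)
$\frac{E{\left(319,253 \right)}}{474930} = \frac{25 + 319 \cdot 253}{474930} = \left(25 + 80707\right) \frac{1}{474930} = 80732 \cdot \frac{1}{474930} = \frac{40366}{237465}$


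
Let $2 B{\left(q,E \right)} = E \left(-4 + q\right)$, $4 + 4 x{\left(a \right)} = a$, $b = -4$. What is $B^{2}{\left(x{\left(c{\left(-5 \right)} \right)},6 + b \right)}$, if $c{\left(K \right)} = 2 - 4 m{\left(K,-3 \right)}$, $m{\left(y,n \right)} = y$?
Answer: $\frac{1}{4} \approx 0.25$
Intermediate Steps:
$c{\left(K \right)} = 2 - 4 K$
$x{\left(a \right)} = -1 + \frac{a}{4}$
$B{\left(q,E \right)} = \frac{E \left(-4 + q\right)}{2}$
$B^{2}{\left(x{\left(c{\left(-5 \right)} \right)},6 + b \right)} = \left(\frac{\left(6 - 4\right) \left(-4 - \left(1 - \frac{2 - -20}{4}\right)\right)}{2}\right)^{2} = \left(\frac{1}{2} \cdot 2 \left(-4 - \left(1 - \frac{2 + 20}{4}\right)\right)\right)^{2} = \left(\frac{1}{2} \cdot 2 \left(-4 + \left(-1 + \frac{1}{4} \cdot 22\right)\right)\right)^{2} = \left(\frac{1}{2} \cdot 2 \left(-4 + \left(-1 + \frac{11}{2}\right)\right)\right)^{2} = \left(\frac{1}{2} \cdot 2 \left(-4 + \frac{9}{2}\right)\right)^{2} = \left(\frac{1}{2} \cdot 2 \cdot \frac{1}{2}\right)^{2} = \left(\frac{1}{2}\right)^{2} = \frac{1}{4}$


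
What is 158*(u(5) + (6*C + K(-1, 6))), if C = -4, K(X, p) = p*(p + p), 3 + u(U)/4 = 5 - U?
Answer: 5688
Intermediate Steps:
u(U) = 8 - 4*U (u(U) = -12 + 4*(5 - U) = -12 + (20 - 4*U) = 8 - 4*U)
K(X, p) = 2*p**2 (K(X, p) = p*(2*p) = 2*p**2)
158*(u(5) + (6*C + K(-1, 6))) = 158*((8 - 4*5) + (6*(-4) + 2*6**2)) = 158*((8 - 20) + (-24 + 2*36)) = 158*(-12 + (-24 + 72)) = 158*(-12 + 48) = 158*36 = 5688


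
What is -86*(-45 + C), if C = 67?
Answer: -1892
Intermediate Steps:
-86*(-45 + C) = -86*(-45 + 67) = -86*22 = -1892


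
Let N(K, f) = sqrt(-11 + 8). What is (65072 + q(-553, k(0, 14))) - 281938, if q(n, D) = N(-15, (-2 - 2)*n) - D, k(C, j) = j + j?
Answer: -216894 + I*sqrt(3) ≈ -2.1689e+5 + 1.732*I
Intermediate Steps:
k(C, j) = 2*j
N(K, f) = I*sqrt(3) (N(K, f) = sqrt(-3) = I*sqrt(3))
q(n, D) = -D + I*sqrt(3) (q(n, D) = I*sqrt(3) - D = -D + I*sqrt(3))
(65072 + q(-553, k(0, 14))) - 281938 = (65072 + (-2*14 + I*sqrt(3))) - 281938 = (65072 + (-1*28 + I*sqrt(3))) - 281938 = (65072 + (-28 + I*sqrt(3))) - 281938 = (65044 + I*sqrt(3)) - 281938 = -216894 + I*sqrt(3)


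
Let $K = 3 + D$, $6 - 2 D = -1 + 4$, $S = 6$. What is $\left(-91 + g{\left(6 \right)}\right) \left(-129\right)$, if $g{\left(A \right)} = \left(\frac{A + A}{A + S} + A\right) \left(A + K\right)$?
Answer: $\frac{4515}{2} \approx 2257.5$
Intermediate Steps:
$D = \frac{3}{2}$ ($D = 3 - \frac{-1 + 4}{2} = 3 - \frac{3}{2} = \frac{3}{2} \approx 1.5$)
$K = \frac{9}{2}$ ($K = 3 + \frac{3}{2} = \frac{9}{2} \approx 4.5$)
$g{\left(A \right)} = \left(\frac{9}{2} + A\right) \left(A + \frac{2 A}{6 + A}\right)$ ($g{\left(A \right)} = \left(\frac{A + A}{A + 6} + A\right) \left(A + \frac{9}{2}\right) = \left(\frac{2 A}{6 + A} + A\right) \left(\frac{9}{2} + A\right) = \left(A + \frac{2 A}{6 + A}\right) \left(\frac{9}{2} + A\right) = \left(\frac{9}{2} + A\right) \left(A + \frac{2 A}{6 + A}\right)$)
$\left(-91 + g{\left(6 \right)}\right) \left(-129\right) = \left(-91 + \frac{1}{2} \cdot 6 \frac{1}{6 + 6} \left(72 + 2 \cdot 6^{2} + 25 \cdot 6\right)\right) \left(-129\right) = \left(-91 + \frac{1}{2} \cdot 6 \cdot \frac{1}{12} \left(72 + 2 \cdot 36 + 150\right)\right) \left(-129\right) = \left(-91 + \frac{1}{2} \cdot 6 \cdot \frac{1}{12} \left(72 + 72 + 150\right)\right) \left(-129\right) = \left(-91 + \frac{1}{2} \cdot 6 \cdot \frac{1}{12} \cdot 294\right) \left(-129\right) = \left(-91 + \frac{147}{2}\right) \left(-129\right) = \left(- \frac{35}{2}\right) \left(-129\right) = \frac{4515}{2}$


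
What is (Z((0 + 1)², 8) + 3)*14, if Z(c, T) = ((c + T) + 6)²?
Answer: 3192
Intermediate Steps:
Z(c, T) = (6 + T + c)² (Z(c, T) = ((T + c) + 6)² = (6 + T + c)²)
(Z((0 + 1)², 8) + 3)*14 = ((6 + 8 + (0 + 1)²)² + 3)*14 = ((6 + 8 + 1²)² + 3)*14 = ((6 + 8 + 1)² + 3)*14 = (15² + 3)*14 = (225 + 3)*14 = 228*14 = 3192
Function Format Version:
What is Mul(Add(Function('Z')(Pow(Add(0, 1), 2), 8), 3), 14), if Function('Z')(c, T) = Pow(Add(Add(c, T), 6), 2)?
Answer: 3192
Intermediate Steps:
Function('Z')(c, T) = Pow(Add(6, T, c), 2) (Function('Z')(c, T) = Pow(Add(Add(T, c), 6), 2) = Pow(Add(6, T, c), 2))
Mul(Add(Function('Z')(Pow(Add(0, 1), 2), 8), 3), 14) = Mul(Add(Pow(Add(6, 8, Pow(Add(0, 1), 2)), 2), 3), 14) = Mul(Add(Pow(Add(6, 8, Pow(1, 2)), 2), 3), 14) = Mul(Add(Pow(Add(6, 8, 1), 2), 3), 14) = Mul(Add(Pow(15, 2), 3), 14) = Mul(Add(225, 3), 14) = Mul(228, 14) = 3192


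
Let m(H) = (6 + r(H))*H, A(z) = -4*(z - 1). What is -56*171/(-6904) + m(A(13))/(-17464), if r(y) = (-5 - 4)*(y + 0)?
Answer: 4881015/1883929 ≈ 2.5909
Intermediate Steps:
A(z) = 4 - 4*z (A(z) = -4*(-1 + z) = 4 - 4*z)
r(y) = -9*y
m(H) = H*(6 - 9*H) (m(H) = (6 - 9*H)*H = H*(6 - 9*H))
-56*171/(-6904) + m(A(13))/(-17464) = -56*171/(-6904) + (3*(4 - 4*13)*(2 - 3*(4 - 4*13)))/(-17464) = -9576*(-1/6904) + (3*(4 - 52)*(2 - 3*(4 - 52)))*(-1/17464) = 1197/863 + (3*(-48)*(2 - 3*(-48)))*(-1/17464) = 1197/863 + (3*(-48)*(2 + 144))*(-1/17464) = 1197/863 + (3*(-48)*146)*(-1/17464) = 1197/863 - 21024*(-1/17464) = 1197/863 + 2628/2183 = 4881015/1883929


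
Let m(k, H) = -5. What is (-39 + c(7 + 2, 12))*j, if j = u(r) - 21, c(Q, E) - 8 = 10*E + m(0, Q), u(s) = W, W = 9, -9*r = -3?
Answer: -1008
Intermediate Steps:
r = 1/3 (r = -1/9*(-3) = 1/3 ≈ 0.33333)
u(s) = 9
c(Q, E) = 3 + 10*E (c(Q, E) = 8 + (10*E - 5) = 8 + (-5 + 10*E) = 3 + 10*E)
j = -12 (j = 9 - 21 = -12)
(-39 + c(7 + 2, 12))*j = (-39 + (3 + 10*12))*(-12) = (-39 + (3 + 120))*(-12) = (-39 + 123)*(-12) = 84*(-12) = -1008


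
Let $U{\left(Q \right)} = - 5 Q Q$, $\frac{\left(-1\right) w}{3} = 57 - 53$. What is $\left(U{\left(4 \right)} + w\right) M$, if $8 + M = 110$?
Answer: $-9384$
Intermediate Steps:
$M = 102$ ($M = -8 + 110 = 102$)
$w = -12$ ($w = - 3 \left(57 - 53\right) = \left(-3\right) 4 = -12$)
$U{\left(Q \right)} = - 5 Q^{2}$
$\left(U{\left(4 \right)} + w\right) M = \left(- 5 \cdot 4^{2} - 12\right) 102 = \left(\left(-5\right) 16 - 12\right) 102 = \left(-80 - 12\right) 102 = \left(-92\right) 102 = -9384$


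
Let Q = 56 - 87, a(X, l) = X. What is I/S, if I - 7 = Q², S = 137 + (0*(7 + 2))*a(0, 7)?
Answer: 968/137 ≈ 7.0657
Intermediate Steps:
Q = -31
S = 137 (S = 137 + (0*(7 + 2))*0 = 137 + (0*9)*0 = 137 + 0*0 = 137 + 0 = 137)
I = 968 (I = 7 + (-31)² = 7 + 961 = 968)
I/S = 968/137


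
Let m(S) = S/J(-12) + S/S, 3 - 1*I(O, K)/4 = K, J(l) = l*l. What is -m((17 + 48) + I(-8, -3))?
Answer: -233/144 ≈ -1.6181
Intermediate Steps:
J(l) = l²
I(O, K) = 12 - 4*K
m(S) = 1 + S/144 (m(S) = S/((-12)²) + S/S = S/144 + 1 = 1 + S/144)
-m((17 + 48) + I(-8, -3)) = -(1 + ((17 + 48) + (12 - 4*(-3)))/144) = -(1 + (65 + (12 + 12))/144) = -(1 + (65 + 24)/144) = -(1 + (1/144)*89) = -(1 + 89/144) = -1*233/144 = -233/144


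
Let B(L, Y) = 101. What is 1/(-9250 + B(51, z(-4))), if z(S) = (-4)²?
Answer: -1/9149 ≈ -0.00010930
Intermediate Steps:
z(S) = 16
1/(-9250 + B(51, z(-4))) = 1/(-9250 + 101) = 1/(-9149) = -1/9149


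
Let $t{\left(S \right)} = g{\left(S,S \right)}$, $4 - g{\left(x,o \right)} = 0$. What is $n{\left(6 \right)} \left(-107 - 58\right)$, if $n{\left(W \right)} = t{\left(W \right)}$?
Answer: $-660$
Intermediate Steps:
$g{\left(x,o \right)} = 4$ ($g{\left(x,o \right)} = 4 - 0 = 4 + 0 = 4$)
$t{\left(S \right)} = 4$
$n{\left(W \right)} = 4$
$n{\left(6 \right)} \left(-107 - 58\right) = 4 \left(-107 - 58\right) = 4 \left(-165\right) = -660$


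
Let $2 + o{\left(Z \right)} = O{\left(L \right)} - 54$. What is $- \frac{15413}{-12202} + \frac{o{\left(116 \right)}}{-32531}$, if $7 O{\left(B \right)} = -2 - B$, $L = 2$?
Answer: $\frac{3514634113}{2778602834} \approx 1.2649$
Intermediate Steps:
$O{\left(B \right)} = - \frac{2}{7} - \frac{B}{7}$ ($O{\left(B \right)} = \frac{-2 - B}{7} = - \frac{2}{7} - \frac{B}{7}$)
$o{\left(Z \right)} = - \frac{396}{7}$ ($o{\left(Z \right)} = -2 - \frac{382}{7} = - \frac{396}{7}$)
$- \frac{15413}{-12202} + \frac{o{\left(116 \right)}}{-32531} = - \frac{15413}{-12202} - \frac{396}{7 \left(-32531\right)} = \left(-15413\right) \left(- \frac{1}{12202}\right) - - \frac{396}{227717} = \frac{15413}{12202} + \frac{396}{227717} = \frac{3514634113}{2778602834}$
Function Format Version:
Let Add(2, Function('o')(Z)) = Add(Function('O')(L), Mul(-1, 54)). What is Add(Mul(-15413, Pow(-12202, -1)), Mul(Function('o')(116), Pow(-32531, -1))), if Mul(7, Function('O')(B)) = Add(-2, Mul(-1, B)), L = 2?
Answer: Rational(3514634113, 2778602834) ≈ 1.2649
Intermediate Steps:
Function('O')(B) = Add(Rational(-2, 7), Mul(Rational(-1, 7), B)) (Function('O')(B) = Mul(Rational(1, 7), Add(-2, Mul(-1, B))) = Add(Rational(-2, 7), Mul(Rational(-1, 7), B)))
Function('o')(Z) = Rational(-396, 7) (Function('o')(Z) = Add(-2, Add(Add(Rational(-2, 7), Mul(Rational(-1, 7), 2)), Mul(-1, 54))) = Add(-2, Add(Add(Rational(-2, 7), Rational(-2, 7)), -54)) = Add(-2, Add(Rational(-4, 7), -54)) = Add(-2, Rational(-382, 7)) = Rational(-396, 7))
Add(Mul(-15413, Pow(-12202, -1)), Mul(Function('o')(116), Pow(-32531, -1))) = Add(Mul(-15413, Pow(-12202, -1)), Mul(Rational(-396, 7), Pow(-32531, -1))) = Add(Mul(-15413, Rational(-1, 12202)), Mul(Rational(-396, 7), Rational(-1, 32531))) = Add(Rational(15413, 12202), Rational(396, 227717)) = Rational(3514634113, 2778602834)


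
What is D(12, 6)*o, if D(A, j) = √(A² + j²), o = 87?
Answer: 522*√5 ≈ 1167.2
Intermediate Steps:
D(12, 6)*o = √(12² + 6²)*87 = √(144 + 36)*87 = √180*87 = (6*√5)*87 = 522*√5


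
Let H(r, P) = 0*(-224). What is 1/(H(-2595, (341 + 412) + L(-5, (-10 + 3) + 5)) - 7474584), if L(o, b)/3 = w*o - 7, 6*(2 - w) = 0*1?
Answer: -1/7474584 ≈ -1.3379e-7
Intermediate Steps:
w = 2 (w = 2 - 0 = 2 - ⅙*0 = 2 + 0 = 2)
L(o, b) = -21 + 6*o (L(o, b) = 3*(2*o - 7) = 3*(-7 + 2*o) = -21 + 6*o)
H(r, P) = 0
1/(H(-2595, (341 + 412) + L(-5, (-10 + 3) + 5)) - 7474584) = 1/(0 - 7474584) = 1/(-7474584) = -1/7474584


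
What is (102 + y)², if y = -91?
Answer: 121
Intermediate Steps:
(102 + y)² = (102 - 91)² = 11² = 121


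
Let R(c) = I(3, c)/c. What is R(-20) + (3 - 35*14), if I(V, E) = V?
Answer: -9743/20 ≈ -487.15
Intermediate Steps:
R(c) = 3/c
R(-20) + (3 - 35*14) = 3/(-20) + (3 - 35*14) = 3*(-1/20) + (3 - 490) = -3/20 - 487 = -9743/20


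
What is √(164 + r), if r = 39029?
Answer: √39193 ≈ 197.97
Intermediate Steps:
√(164 + r) = √(164 + 39029) = √39193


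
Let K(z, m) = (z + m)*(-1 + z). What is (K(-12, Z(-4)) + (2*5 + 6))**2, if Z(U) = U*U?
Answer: 1296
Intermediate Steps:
Z(U) = U**2
K(z, m) = (-1 + z)*(m + z) (K(z, m) = (m + z)*(-1 + z) = (-1 + z)*(m + z))
(K(-12, Z(-4)) + (2*5 + 6))**2 = (((-12)**2 - 1*(-4)**2 - 1*(-12) + (-4)**2*(-12)) + (2*5 + 6))**2 = ((144 - 1*16 + 12 + 16*(-12)) + (10 + 6))**2 = ((144 - 16 + 12 - 192) + 16)**2 = (-52 + 16)**2 = (-36)**2 = 1296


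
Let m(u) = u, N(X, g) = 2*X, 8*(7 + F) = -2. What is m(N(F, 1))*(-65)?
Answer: 1885/2 ≈ 942.50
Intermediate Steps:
F = -29/4 (F = -7 + (1/8)*(-2) = -7 - 1/4 = -29/4 ≈ -7.2500)
m(N(F, 1))*(-65) = (2*(-29/4))*(-65) = -29/2*(-65) = 1885/2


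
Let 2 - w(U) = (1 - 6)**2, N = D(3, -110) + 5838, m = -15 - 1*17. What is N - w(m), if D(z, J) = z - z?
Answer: 5861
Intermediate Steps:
m = -32 (m = -15 - 17 = -32)
D(z, J) = 0
N = 5838 (N = 0 + 5838 = 5838)
w(U) = -23 (w(U) = 2 - (1 - 6)**2 = 2 - 1*(-5)**2 = 2 - 1*25 = 2 - 25 = -23)
N - w(m) = 5838 - 1*(-23) = 5838 + 23 = 5861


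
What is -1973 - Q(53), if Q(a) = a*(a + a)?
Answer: -7591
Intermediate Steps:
Q(a) = 2*a² (Q(a) = a*(2*a) = 2*a²)
-1973 - Q(53) = -1973 - 2*53² = -1973 - 2*2809 = -1973 - 1*5618 = -1973 - 5618 = -7591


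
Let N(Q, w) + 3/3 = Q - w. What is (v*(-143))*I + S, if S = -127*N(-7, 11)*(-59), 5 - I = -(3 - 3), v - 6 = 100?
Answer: -218157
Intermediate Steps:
v = 106 (v = 6 + 100 = 106)
N(Q, w) = -1 + Q - w (N(Q, w) = -1 + (Q - w) = -1 + Q - w)
I = 5 (I = 5 - (-1)*(3 - 3) = 5 - (-1)*0 = 5 - 1*0 = 5 + 0 = 5)
S = -142367 (S = -127*(-1 - 7 - 1*11)*(-59) = -127*(-1 - 7 - 11)*(-59) = -127*(-19)*(-59) = 2413*(-59) = -142367)
(v*(-143))*I + S = (106*(-143))*5 - 142367 = -15158*5 - 142367 = -75790 - 142367 = -218157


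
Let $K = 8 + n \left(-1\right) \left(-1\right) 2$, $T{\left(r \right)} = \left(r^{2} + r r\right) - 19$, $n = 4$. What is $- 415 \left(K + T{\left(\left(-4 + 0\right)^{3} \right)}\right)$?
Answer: $-3398435$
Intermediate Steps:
$T{\left(r \right)} = -19 + 2 r^{2}$ ($T{\left(r \right)} = \left(r^{2} + r^{2}\right) - 19 = 2 r^{2} - 19 = -19 + 2 r^{2}$)
$K = 16$ ($K = 8 + 4 \left(-1\right) \left(-1\right) 2 = 8 + 4 \cdot 1 \cdot 2 = 8 + 4 \cdot 2 = 8 + 8 = 16$)
$- 415 \left(K + T{\left(\left(-4 + 0\right)^{3} \right)}\right) = - 415 \left(16 - \left(19 - 2 \left(\left(-4 + 0\right)^{3}\right)^{2}\right)\right) = - 415 \left(16 - \left(19 - 2 \left(\left(-4\right)^{3}\right)^{2}\right)\right) = - 415 \left(16 - \left(19 - 2 \left(-64\right)^{2}\right)\right) = - 415 \left(16 + \left(-19 + 2 \cdot 4096\right)\right) = - 415 \left(16 + \left(-19 + 8192\right)\right) = - 415 \left(16 + 8173\right) = \left(-415\right) 8189 = -3398435$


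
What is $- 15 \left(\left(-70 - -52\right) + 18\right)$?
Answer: $0$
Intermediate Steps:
$- 15 \left(\left(-70 - -52\right) + 18\right) = - 15 \left(\left(-70 + 52\right) + 18\right) = - 15 \left(-18 + 18\right) = \left(-15\right) 0 = 0$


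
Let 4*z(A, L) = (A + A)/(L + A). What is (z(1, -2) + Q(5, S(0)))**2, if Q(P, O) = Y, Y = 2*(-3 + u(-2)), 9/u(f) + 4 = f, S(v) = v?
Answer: 361/4 ≈ 90.250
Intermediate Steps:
u(f) = 9/(-4 + f)
z(A, L) = A/(2*(A + L)) (z(A, L) = ((A + A)/(L + A))/4 = ((2*A)/(A + L))/4 = (2*A/(A + L))/4 = A/(2*(A + L)))
Y = -9 (Y = 2*(-3 + 9/(-4 - 2)) = 2*(-3 + 9/(-6)) = 2*(-3 + 9*(-1/6)) = 2*(-3 - 3/2) = 2*(-9/2) = -9)
Q(P, O) = -9
(z(1, -2) + Q(5, S(0)))**2 = ((1/2)*1/(1 - 2) - 9)**2 = ((1/2)*1/(-1) - 9)**2 = ((1/2)*1*(-1) - 9)**2 = (-1/2 - 9)**2 = (-19/2)**2 = 361/4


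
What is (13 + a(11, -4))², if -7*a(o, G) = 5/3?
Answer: 71824/441 ≈ 162.87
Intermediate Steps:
a(o, G) = -5/21 (a(o, G) = -5/(7*3) = -⅐*5/3 = -5/21)
(13 + a(11, -4))² = (13 - 5/21)² = (268/21)² = 71824/441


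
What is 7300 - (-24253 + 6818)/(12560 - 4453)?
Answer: 5381685/737 ≈ 7302.1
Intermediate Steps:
7300 - (-24253 + 6818)/(12560 - 4453) = 7300 - (-17435)/8107 = 7300 - 1*(-1585/737) = 7300 + 1585/737 = 5381685/737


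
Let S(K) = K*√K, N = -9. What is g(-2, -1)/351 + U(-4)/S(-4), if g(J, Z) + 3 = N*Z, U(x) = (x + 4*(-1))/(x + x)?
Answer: 2/117 + I/8 ≈ 0.017094 + 0.125*I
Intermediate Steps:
U(x) = (-4 + x)/(2*x) (U(x) = (x - 4)/((2*x)) = (-4 + x)*(1/(2*x)) = (-4 + x)/(2*x))
S(K) = K^(3/2)
g(J, Z) = -3 - 9*Z
g(-2, -1)/351 + U(-4)/S(-4) = (-3 - 9*(-1))/351 + ((½)*(-4 - 4)/(-4))/((-4)^(3/2)) = (-3 + 9)*(1/351) + ((½)*(-¼)*(-8))/((-8*I)) = 6*(1/351) + 1*(I/8) = 2/117 + I/8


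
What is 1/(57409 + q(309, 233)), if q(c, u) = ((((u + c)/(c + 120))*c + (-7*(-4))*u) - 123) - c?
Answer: 143/9136469 ≈ 1.5652e-5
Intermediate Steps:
q(c, u) = -123 - c + 28*u + c*(c + u)/(120 + c) (q(c, u) = ((((c + u)/(120 + c))*c + 28*u) - 123) - c = ((c*(c + u)/(120 + c) + 28*u) - 123) - c = ((28*u + c*(c + u)/(120 + c)) - 123) - c = (-123 + 28*u + c*(c + u)/(120 + c)) - c = -123 - c + 28*u + c*(c + u)/(120 + c))
1/(57409 + q(309, 233)) = 1/(57409 + (-14760 - 243*309 + 3360*233 + 29*309*233)/(120 + 309)) = 1/(57409 + (-14760 - 75087 + 782880 + 2087913)/429) = 1/(57409 + (1/429)*2780946) = 1/(57409 + 926982/143) = 1/(9136469/143) = 143/9136469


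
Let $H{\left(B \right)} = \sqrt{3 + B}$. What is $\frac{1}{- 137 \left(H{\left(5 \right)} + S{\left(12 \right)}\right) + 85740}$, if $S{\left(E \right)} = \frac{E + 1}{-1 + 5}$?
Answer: $\frac{1364716}{116400707609} + \frac{4384 \sqrt{2}}{116400707609} \approx 1.1778 \cdot 10^{-5}$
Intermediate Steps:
$S{\left(E \right)} = \frac{1}{4} + \frac{E}{4}$ ($S{\left(E \right)} = \frac{1 + E}{4} = \left(1 + E\right) \frac{1}{4} = \frac{1}{4} + \frac{E}{4}$)
$\frac{1}{- 137 \left(H{\left(5 \right)} + S{\left(12 \right)}\right) + 85740} = \frac{1}{- 137 \left(\sqrt{3 + 5} + \left(\frac{1}{4} + \frac{1}{4} \cdot 12\right)\right) + 85740} = \frac{1}{- 137 \left(\sqrt{8} + \left(\frac{1}{4} + 3\right)\right) + 85740} = \frac{1}{- 137 \left(2 \sqrt{2} + \frac{13}{4}\right) + 85740} = \frac{1}{- 137 \left(\frac{13}{4} + 2 \sqrt{2}\right) + 85740} = \frac{1}{\left(- \frac{1781}{4} - 274 \sqrt{2}\right) + 85740} = \frac{1}{\frac{341179}{4} - 274 \sqrt{2}}$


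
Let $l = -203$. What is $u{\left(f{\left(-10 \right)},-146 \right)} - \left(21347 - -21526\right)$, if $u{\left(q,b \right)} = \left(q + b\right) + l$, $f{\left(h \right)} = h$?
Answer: $-43232$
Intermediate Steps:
$u{\left(q,b \right)} = -203 + b + q$ ($u{\left(q,b \right)} = \left(q + b\right) - 203 = \left(b + q\right) - 203 = -203 + b + q$)
$u{\left(f{\left(-10 \right)},-146 \right)} - \left(21347 - -21526\right) = \left(-203 - 146 - 10\right) - \left(21347 - -21526\right) = -359 - \left(21347 + 21526\right) = -359 - 42873 = -43232$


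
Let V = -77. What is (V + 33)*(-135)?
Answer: 5940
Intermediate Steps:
(V + 33)*(-135) = (-77 + 33)*(-135) = -44*(-135) = 5940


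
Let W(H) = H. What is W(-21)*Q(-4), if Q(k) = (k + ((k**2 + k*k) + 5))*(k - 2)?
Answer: 4158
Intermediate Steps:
Q(k) = (-2 + k)*(5 + k + 2*k**2) (Q(k) = (k + ((k**2 + k**2) + 5))*(-2 + k) = (k + (2*k**2 + 5))*(-2 + k) = (k + (5 + 2*k**2))*(-2 + k) = (5 + k + 2*k**2)*(-2 + k) = (-2 + k)*(5 + k + 2*k**2))
W(-21)*Q(-4) = -21*(-10 - 3*(-4)**2 + 2*(-4)**3 + 3*(-4)) = -21*(-10 - 3*16 + 2*(-64) - 12) = -21*(-10 - 48 - 128 - 12) = -21*(-198) = 4158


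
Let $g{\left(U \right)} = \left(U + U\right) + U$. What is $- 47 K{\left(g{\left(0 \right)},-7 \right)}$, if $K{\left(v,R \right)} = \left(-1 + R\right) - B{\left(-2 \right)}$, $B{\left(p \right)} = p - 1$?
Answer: $235$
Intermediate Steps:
$B{\left(p \right)} = -1 + p$
$g{\left(U \right)} = 3 U$ ($g{\left(U \right)} = 2 U + U = 3 U$)
$K{\left(v,R \right)} = 2 + R$ ($K{\left(v,R \right)} = \left(-1 + R\right) - \left(-1 - 2\right) = \left(-1 + R\right) - -3 = \left(-1 + R\right) + 3 = 2 + R$)
$- 47 K{\left(g{\left(0 \right)},-7 \right)} = - 47 \left(2 - 7\right) = \left(-47\right) \left(-5\right) = 235$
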